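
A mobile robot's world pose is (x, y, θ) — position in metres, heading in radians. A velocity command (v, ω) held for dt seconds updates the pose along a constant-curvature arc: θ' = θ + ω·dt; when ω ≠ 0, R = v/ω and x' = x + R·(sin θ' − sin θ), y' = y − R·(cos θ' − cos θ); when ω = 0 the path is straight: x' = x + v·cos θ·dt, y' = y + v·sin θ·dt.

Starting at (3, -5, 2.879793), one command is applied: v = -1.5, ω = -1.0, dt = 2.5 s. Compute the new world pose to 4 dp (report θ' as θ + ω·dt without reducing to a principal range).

θ' = 2.8798 + -1.0·2.5 = 0.3798
R = v/ω = -1.5/-1.0 = 1.5000
x' = 3 + 1.5000·(sin 0.3798 − sin 2.8798) = 3.1679
y' = -5 − 1.5000·(cos 0.3798 − cos 2.8798) = -7.8420

(3.1679, -7.8420, 0.3798)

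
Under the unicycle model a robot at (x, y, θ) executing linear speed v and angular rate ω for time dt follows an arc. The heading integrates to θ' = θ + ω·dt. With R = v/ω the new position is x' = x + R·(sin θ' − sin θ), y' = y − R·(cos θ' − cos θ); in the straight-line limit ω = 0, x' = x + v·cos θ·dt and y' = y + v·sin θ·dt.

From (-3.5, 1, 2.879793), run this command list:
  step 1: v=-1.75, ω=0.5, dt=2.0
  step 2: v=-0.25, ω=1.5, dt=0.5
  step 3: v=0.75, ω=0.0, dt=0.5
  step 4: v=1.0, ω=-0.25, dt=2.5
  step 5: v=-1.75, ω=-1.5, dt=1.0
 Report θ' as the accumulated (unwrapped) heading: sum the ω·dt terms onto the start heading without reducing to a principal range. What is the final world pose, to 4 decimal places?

step 1: θ'=3.8798 (R=-3.5000) → pose (-0.2388, 1.7919, 3.8798)
step 2: θ'=4.6298 (R=-0.1667) → pose (-0.1848, 1.9014, 4.6298)
step 3: θ'=4.6298 (straight) → pose (-0.2158, 1.5277, 4.6298)
step 4: θ'=4.0048 (R=-4.0000) → pose (-1.1624, -0.7424, 4.0048)
step 5: θ'=2.5048 (R=1.1667) → pose (0.4179, -0.5627, 2.5048)

(0.4179, -0.5627, 2.5048)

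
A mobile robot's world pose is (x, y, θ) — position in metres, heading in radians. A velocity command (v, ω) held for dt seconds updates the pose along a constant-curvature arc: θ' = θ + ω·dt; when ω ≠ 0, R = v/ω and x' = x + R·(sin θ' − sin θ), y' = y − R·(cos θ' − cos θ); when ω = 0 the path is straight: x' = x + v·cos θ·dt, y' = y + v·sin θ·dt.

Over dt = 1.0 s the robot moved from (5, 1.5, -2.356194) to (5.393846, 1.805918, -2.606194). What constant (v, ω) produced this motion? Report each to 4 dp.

Δθ = -2.606194 − -2.356194 = -0.250000
ω = Δθ/dt = -0.250000/1.0 = -0.2500
R = Δx/(sin θ' − sin θ) = 2.0000
v = R·ω = 2.0000·-0.2500 = -0.5000

v = -0.5000, ω = -0.2500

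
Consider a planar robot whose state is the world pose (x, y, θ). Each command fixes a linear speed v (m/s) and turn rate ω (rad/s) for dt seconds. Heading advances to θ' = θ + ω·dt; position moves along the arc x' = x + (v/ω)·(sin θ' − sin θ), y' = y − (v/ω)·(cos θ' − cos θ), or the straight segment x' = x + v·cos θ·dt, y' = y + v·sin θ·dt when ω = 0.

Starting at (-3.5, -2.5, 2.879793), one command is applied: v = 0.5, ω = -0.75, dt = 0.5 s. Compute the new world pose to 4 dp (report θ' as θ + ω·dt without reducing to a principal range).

θ' = 2.8798 + -0.75·0.5 = 2.5048
R = v/ω = 0.5/-0.75 = -0.6667
x' = -3.5 + -0.6667·(sin 2.5048 − sin 2.8798) = -3.7239
y' = -2.5 − -0.6667·(cos 2.5048 − cos 2.8798) = -2.3921

(-3.7239, -2.3921, 2.5048)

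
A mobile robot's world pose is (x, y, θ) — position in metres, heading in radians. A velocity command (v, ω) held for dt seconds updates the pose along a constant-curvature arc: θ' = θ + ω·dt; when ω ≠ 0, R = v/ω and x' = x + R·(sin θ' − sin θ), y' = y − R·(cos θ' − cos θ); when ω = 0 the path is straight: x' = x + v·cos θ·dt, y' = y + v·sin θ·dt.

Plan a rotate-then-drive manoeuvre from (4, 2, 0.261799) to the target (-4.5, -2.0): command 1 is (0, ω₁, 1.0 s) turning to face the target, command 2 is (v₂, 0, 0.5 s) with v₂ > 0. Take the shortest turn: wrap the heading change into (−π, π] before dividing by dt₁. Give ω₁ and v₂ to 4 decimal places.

ω₁ = -2.9635, v₂ = 18.7883

heading to target = atan2(-2−2, -4.5−4) = -2.7018
Δθ = wrap(-2.7018 − 0.2618) = -2.9635; ω₁ = Δθ/dt₁ = -2.9635
distance = √((-4.5−4)² + (-2−2)²) = 9.3941; v₂ = distance/dt₂ = 18.7883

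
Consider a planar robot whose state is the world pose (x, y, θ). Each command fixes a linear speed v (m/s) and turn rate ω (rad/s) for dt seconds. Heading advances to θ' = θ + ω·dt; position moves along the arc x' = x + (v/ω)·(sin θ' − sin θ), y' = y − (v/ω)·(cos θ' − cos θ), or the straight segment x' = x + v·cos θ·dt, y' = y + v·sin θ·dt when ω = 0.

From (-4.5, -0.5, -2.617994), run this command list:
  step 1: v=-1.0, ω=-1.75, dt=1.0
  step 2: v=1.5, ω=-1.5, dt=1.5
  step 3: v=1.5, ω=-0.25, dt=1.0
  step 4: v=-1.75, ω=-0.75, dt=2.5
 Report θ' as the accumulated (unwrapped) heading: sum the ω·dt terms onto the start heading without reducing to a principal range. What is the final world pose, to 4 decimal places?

step 1: θ'=-4.3680 (R=0.5714) → pose (-3.6764, -0.8019, -4.3680)
step 2: θ'=-6.6180 (R=-1.0000) → pose (-2.4065, 0.4802, -6.6180)
step 3: θ'=-6.8680 (R=-6.0000) → pose (-1.0658, -0.1838, -6.8680)
step 4: θ'=-8.7430 (R=2.3333) → pose (-1.2482, 3.5735, -8.7430)

(-1.2482, 3.5735, -8.7430)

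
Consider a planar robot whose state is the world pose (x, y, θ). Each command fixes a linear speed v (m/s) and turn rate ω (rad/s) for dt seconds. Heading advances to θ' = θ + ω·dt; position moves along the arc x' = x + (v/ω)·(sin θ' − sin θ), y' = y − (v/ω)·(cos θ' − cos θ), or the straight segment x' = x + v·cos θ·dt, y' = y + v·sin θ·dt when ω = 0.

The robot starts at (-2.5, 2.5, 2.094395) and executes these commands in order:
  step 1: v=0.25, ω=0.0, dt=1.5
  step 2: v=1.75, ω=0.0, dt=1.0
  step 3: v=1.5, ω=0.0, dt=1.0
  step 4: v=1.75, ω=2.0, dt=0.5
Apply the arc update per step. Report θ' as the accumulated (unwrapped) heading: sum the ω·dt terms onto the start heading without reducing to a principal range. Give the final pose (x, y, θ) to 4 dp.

step 1: θ'=2.0944 (straight) → pose (-2.6875, 2.8248, 2.0944)
step 2: θ'=2.0944 (straight) → pose (-3.5625, 4.3403, 2.0944)
step 3: θ'=2.0944 (straight) → pose (-4.3125, 5.6393, 2.0944)
step 4: θ'=3.0944 (R=0.8750) → pose (-5.0290, 6.0759, 3.0944)

(-5.0290, 6.0759, 3.0944)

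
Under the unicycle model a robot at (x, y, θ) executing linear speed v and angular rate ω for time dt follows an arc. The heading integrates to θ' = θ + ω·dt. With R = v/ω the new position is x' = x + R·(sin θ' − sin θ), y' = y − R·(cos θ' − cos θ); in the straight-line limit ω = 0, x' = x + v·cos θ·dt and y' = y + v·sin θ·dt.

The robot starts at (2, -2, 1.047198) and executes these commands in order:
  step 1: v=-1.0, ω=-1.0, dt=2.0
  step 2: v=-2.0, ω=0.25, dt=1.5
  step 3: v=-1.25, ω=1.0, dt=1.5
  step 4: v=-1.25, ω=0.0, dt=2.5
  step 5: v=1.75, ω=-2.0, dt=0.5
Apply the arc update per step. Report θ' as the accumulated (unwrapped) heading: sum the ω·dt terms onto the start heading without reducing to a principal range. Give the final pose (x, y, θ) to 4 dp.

(-4.6332, -2.4519, -0.0778)

step 1: θ'=-0.9528 (R=1.0000) → pose (0.3189, -2.0794, -0.9528)
step 2: θ'=-0.5778 (R=-8.0000) → pose (-1.8319, -0.0133, -0.5778)
step 3: θ'=0.9222 (R=-1.2500) → pose (-3.5108, -0.3053, 0.9222)
step 4: θ'=0.9222 (straight) → pose (-5.3985, -2.7957, 0.9222)
step 5: θ'=-0.0778 (R=-0.8750) → pose (-4.6332, -2.4519, -0.0778)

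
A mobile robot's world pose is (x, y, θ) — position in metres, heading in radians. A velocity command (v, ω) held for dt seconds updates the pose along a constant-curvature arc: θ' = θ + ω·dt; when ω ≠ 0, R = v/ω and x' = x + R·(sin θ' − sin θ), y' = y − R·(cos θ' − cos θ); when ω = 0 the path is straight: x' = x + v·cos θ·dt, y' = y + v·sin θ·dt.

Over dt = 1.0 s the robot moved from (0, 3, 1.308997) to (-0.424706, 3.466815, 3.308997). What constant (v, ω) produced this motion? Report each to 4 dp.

Δθ = 3.308997 − 1.308997 = 2.000000
ω = Δθ/dt = 2.000000/1.0 = 2.0000
R = −Δy/(cos θ' − cos θ) = 0.3750
v = R·ω = 0.3750·2.0000 = 0.7500

v = 0.7500, ω = 2.0000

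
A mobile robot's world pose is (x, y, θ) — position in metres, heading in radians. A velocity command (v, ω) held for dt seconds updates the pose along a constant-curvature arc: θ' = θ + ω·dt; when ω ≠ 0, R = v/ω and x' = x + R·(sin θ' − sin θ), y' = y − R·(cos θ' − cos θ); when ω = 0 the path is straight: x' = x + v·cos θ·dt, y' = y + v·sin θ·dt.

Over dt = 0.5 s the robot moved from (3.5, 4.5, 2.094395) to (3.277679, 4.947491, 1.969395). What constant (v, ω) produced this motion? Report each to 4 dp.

Δθ = 1.969395 − 2.094395 = -0.125000
ω = Δθ/dt = -0.125000/0.5 = -0.2500
R = −Δy/(cos θ' − cos θ) = -4.0000
v = R·ω = -4.0000·-0.2500 = 1.0000

v = 1.0000, ω = -0.2500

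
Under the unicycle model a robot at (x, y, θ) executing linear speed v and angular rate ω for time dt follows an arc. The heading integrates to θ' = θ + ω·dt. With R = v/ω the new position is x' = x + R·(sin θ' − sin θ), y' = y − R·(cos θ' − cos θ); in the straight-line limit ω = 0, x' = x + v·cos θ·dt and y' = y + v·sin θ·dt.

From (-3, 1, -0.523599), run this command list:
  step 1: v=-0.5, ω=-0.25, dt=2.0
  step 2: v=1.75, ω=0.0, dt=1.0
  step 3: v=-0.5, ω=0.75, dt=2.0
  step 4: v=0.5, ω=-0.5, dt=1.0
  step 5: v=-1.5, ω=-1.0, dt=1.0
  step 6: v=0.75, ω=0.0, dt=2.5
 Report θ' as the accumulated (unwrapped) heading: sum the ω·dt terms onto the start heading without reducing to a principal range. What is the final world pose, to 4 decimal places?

step 1: θ'=-1.0236 (R=2.0000) → pose (-3.7080, 1.6915, -1.0236)
step 2: θ'=-1.0236 (straight) → pose (-2.7975, 0.1970, -1.0236)
step 3: θ'=0.4764 (R=-0.6667) → pose (-3.6725, 0.4426, 0.4764)
step 4: θ'=-0.0236 (R=-1.0000) → pose (-3.1903, 0.5536, -0.0236)
step 5: θ'=-1.0236 (R=1.5000) → pose (-4.4359, 1.2728, -1.0236)
step 6: θ'=-1.0236 (straight) → pose (-3.4603, -0.3285, -1.0236)

(-3.4603, -0.3285, -1.0236)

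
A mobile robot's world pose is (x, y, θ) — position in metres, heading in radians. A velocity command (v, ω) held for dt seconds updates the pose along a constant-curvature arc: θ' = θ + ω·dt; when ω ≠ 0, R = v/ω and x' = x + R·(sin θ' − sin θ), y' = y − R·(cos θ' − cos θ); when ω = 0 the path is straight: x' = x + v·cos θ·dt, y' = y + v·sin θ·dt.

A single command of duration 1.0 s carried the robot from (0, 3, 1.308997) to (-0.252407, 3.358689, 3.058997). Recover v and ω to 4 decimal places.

v = 0.5000, ω = 1.7500

Δθ = 3.058997 − 1.308997 = 1.750000
ω = Δθ/dt = 1.750000/1.0 = 1.7500
R = −Δy/(cos θ' − cos θ) = 0.2857
v = R·ω = 0.2857·1.7500 = 0.5000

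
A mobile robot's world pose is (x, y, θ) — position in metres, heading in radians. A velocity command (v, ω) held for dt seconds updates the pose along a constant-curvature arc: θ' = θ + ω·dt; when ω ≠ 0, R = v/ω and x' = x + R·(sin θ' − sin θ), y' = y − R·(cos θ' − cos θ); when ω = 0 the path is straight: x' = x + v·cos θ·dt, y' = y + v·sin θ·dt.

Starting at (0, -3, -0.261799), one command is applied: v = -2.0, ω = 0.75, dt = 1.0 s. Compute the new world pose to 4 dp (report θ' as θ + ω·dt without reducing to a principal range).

(-1.9410, -3.2207, 0.4882)

θ' = -0.2618 + 0.75·1.0 = 0.4882
R = v/ω = -2.0/0.75 = -2.6667
x' = 0 + -2.6667·(sin 0.4882 − sin -0.2618) = -1.9410
y' = -3 − -2.6667·(cos 0.4882 − cos -0.2618) = -3.2207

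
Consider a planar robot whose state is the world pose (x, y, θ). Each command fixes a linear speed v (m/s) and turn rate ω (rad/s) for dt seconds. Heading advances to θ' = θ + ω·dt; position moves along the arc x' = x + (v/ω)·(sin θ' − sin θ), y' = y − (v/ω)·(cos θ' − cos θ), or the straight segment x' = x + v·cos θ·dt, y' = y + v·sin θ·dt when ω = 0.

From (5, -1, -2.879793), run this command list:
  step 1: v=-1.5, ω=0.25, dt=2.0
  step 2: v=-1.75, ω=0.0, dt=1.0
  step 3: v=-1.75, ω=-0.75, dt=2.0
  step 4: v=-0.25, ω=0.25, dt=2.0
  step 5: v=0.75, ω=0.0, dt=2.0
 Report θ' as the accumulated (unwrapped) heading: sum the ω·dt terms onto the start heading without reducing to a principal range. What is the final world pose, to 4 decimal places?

step 1: θ'=-2.3798 (R=-6.0000) → pose (7.5884, 0.4540, -2.3798)
step 2: θ'=-2.3798 (straight) → pose (8.8547, 1.6619, -2.3798)
step 3: θ'=-3.8798 (R=2.3333) → pose (12.0355, 1.6994, -3.8798)
step 4: θ'=-3.3798 (R=-1.0000) → pose (12.4725, 1.4673, -3.3798)
step 5: θ'=-3.3798 (straight) → pose (11.0148, 1.8213, -3.3798)

(11.0148, 1.8213, -3.3798)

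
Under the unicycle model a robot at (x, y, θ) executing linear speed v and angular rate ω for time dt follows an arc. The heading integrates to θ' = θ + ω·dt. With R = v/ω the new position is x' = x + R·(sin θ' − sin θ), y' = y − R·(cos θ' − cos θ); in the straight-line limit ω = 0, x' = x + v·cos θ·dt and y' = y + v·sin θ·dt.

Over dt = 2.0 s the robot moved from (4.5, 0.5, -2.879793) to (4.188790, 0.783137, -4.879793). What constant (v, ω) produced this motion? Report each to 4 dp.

Δθ = -4.879793 − -2.879793 = -2.000000
ω = Δθ/dt = -2.000000/2.0 = -1.0000
R = Δx/(sin θ' − sin θ) = -0.2500
v = R·ω = -0.2500·-1.0000 = 0.2500

v = 0.2500, ω = -1.0000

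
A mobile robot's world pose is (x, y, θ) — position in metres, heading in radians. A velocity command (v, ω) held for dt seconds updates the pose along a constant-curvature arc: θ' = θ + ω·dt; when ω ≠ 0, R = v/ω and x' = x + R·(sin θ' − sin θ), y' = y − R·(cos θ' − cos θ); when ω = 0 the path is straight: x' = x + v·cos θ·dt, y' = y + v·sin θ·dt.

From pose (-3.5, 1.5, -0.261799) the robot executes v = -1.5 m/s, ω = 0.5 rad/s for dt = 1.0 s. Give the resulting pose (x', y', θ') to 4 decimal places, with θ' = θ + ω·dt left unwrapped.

(-4.9843, 1.5175, 0.2382)

θ' = -0.2618 + 0.5·1.0 = 0.2382
R = v/ω = -1.5/0.5 = -3.0000
x' = -3.5 + -3.0000·(sin 0.2382 − sin -0.2618) = -4.9843
y' = 1.5 − -3.0000·(cos 0.2382 − cos -0.2618) = 1.5175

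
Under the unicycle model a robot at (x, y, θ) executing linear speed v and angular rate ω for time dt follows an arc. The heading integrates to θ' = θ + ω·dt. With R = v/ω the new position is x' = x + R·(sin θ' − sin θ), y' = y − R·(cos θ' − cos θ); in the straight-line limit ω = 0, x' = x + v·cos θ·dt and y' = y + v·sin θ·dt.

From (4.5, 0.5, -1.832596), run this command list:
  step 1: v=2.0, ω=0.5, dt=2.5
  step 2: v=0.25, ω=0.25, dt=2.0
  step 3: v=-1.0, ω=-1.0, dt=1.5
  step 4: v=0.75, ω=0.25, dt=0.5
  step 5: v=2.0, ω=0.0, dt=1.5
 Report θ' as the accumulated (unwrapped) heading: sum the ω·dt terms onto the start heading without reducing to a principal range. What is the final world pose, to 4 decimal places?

(6.0711, -6.3837, -1.4576)

step 1: θ'=-0.5826 (R=4.0000) → pose (6.1629, -3.8754, -0.5826)
step 2: θ'=-0.0826 (R=1.0000) → pose (6.6306, -4.0370, -0.0826)
step 3: θ'=-1.5826 (R=1.0000) → pose (5.7132, -3.0286, -1.5826)
step 4: θ'=-1.4576 (R=3.0000) → pose (5.7322, -3.4029, -1.4576)
step 5: θ'=-1.4576 (straight) → pose (6.0711, -6.3837, -1.4576)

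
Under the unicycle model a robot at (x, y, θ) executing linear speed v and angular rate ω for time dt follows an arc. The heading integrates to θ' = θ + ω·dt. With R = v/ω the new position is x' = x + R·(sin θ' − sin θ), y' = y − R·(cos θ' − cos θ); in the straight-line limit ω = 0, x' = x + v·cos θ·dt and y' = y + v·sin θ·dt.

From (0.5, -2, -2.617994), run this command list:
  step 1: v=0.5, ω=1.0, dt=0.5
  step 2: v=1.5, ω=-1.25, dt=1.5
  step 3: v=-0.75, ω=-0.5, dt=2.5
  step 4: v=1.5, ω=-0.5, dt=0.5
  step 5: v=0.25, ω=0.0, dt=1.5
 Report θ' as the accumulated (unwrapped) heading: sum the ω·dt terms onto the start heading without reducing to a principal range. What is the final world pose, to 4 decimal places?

step 1: θ'=-2.1180 (R=0.5000) → pose (0.3230, -2.1729, -2.1180)
step 2: θ'=-3.9930 (R=-1.2000) → pose (-1.6044, -2.3392, -3.9930)
step 3: θ'=-5.2430 (R=1.5000) → pose (-1.4390, -4.0867, -5.2430)
step 4: θ'=-5.4930 (R=-3.0000) → pose (-0.9829, -3.4937, -5.4930)
step 5: θ'=-5.4930 (straight) → pose (-0.7190, -3.2273, -5.4930)

(-0.7190, -3.2273, -5.4930)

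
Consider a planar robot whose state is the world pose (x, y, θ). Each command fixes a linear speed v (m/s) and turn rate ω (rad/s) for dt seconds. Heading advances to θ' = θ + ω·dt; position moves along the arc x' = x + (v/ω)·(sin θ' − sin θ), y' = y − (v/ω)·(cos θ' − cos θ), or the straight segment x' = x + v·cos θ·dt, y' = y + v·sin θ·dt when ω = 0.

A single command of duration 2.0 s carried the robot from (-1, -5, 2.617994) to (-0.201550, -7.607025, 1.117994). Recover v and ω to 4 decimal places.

Δθ = 1.117994 − 2.617994 = -1.500000
ω = Δθ/dt = -1.500000/2.0 = -0.7500
R = −Δy/(cos θ' − cos θ) = 2.0000
v = R·ω = 2.0000·-0.7500 = -1.5000

v = -1.5000, ω = -0.7500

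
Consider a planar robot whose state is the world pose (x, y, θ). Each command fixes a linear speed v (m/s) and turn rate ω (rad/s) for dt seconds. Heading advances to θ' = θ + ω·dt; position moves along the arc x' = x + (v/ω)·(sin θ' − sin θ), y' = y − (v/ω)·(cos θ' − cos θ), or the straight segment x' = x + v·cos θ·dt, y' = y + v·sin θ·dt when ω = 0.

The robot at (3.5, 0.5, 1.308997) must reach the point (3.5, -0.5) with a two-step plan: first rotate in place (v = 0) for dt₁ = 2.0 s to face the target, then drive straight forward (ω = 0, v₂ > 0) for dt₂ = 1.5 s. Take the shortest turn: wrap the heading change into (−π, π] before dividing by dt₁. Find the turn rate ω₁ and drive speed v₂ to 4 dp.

heading to target = atan2(-0.5−0.5, 3.5−3.5) = -1.5708
Δθ = wrap(-1.5708 − 1.3090) = -2.8798; ω₁ = Δθ/dt₁ = -1.4399
distance = √((3.5−3.5)² + (-0.5−0.5)²) = 1.0000; v₂ = distance/dt₂ = 0.6667

ω₁ = -1.4399, v₂ = 0.6667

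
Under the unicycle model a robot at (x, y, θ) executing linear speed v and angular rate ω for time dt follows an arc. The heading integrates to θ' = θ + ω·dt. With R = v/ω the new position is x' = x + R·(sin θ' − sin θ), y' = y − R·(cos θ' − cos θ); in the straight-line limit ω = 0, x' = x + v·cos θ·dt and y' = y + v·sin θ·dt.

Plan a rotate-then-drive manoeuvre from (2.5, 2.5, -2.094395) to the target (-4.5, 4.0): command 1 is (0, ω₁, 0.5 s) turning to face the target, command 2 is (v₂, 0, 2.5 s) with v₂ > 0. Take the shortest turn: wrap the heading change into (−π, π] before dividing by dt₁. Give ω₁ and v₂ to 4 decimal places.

heading to target = atan2(4−2.5, -4.5−2.5) = 2.9305
Δθ = wrap(2.9305 − -2.0944) = -1.2583; ω₁ = Δθ/dt₁ = -2.5166
distance = √((-4.5−2.5)² + (4−2.5)²) = 7.1589; v₂ = distance/dt₂ = 2.8636

ω₁ = -2.5166, v₂ = 2.8636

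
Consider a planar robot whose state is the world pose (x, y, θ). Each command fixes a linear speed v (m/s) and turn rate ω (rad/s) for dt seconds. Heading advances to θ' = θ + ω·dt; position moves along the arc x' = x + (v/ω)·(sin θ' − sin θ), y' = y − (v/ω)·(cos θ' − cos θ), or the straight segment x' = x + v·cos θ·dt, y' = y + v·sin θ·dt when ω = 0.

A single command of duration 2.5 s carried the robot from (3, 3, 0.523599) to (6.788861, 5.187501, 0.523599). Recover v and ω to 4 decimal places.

Δθ = 0.523599 − 0.523599 = 0.000000
ω = Δθ/dt = 0.000000/2.5 = 0.0000
ω = 0 → v = (Δx·cos θ + Δy·sin θ)/dt = 1.7500

v = 1.7500, ω = 0.0000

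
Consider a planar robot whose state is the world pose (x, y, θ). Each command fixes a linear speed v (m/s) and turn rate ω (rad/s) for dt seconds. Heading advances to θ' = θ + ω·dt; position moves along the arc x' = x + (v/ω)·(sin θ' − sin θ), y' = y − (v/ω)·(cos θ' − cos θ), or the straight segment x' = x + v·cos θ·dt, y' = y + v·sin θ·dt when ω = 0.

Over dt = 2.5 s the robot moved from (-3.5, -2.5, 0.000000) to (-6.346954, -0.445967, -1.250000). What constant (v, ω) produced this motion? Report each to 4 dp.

Δθ = -1.250000 − 0.000000 = -1.250000
ω = Δθ/dt = -1.250000/2.5 = -0.5000
R = Δx/(sin θ' − sin θ) = 3.0000
v = R·ω = 3.0000·-0.5000 = -1.5000

v = -1.5000, ω = -0.5000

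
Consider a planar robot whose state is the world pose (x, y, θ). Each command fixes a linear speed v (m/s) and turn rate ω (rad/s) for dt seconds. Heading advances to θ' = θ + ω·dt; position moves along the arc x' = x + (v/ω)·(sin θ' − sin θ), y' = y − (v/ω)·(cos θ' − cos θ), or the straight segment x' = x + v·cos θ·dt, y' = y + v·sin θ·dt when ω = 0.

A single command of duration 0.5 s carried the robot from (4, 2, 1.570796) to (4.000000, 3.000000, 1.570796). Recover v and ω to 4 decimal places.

v = 2.0000, ω = 0.0000

Δθ = 1.570796 − 1.570796 = 0.000000
ω = Δθ/dt = 0.000000/0.5 = 0.0000
ω = 0 → v = (Δx·cos θ + Δy·sin θ)/dt = 2.0000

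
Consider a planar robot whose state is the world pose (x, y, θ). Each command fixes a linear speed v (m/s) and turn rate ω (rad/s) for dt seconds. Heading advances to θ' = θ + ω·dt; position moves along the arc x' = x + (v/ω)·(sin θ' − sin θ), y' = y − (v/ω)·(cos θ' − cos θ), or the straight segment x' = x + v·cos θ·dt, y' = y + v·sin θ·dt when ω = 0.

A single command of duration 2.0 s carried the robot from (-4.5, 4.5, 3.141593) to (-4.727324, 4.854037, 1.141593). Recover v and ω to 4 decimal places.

v = 0.2500, ω = -1.0000

Δθ = 1.141593 − 3.141593 = -2.000000
ω = Δθ/dt = -2.000000/2.0 = -1.0000
R = −Δy/(cos θ' − cos θ) = -0.2500
v = R·ω = -0.2500·-1.0000 = 0.2500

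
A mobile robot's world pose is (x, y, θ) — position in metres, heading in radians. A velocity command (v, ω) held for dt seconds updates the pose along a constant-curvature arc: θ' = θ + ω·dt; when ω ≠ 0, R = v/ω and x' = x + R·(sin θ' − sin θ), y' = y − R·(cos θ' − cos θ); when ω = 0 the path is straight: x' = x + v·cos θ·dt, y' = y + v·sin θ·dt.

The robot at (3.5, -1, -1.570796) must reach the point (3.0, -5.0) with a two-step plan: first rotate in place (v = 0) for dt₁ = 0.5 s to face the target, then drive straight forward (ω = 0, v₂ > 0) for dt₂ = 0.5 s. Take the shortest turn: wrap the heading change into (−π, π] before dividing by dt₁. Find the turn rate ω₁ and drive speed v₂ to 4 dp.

heading to target = atan2(-5−-1, 3−3.5) = -1.6952
Δθ = wrap(-1.6952 − -1.5708) = -0.1244; ω₁ = Δθ/dt₁ = -0.2487
distance = √((3−3.5)² + (-5−-1)²) = 4.0311; v₂ = distance/dt₂ = 8.0623

ω₁ = -0.2487, v₂ = 8.0623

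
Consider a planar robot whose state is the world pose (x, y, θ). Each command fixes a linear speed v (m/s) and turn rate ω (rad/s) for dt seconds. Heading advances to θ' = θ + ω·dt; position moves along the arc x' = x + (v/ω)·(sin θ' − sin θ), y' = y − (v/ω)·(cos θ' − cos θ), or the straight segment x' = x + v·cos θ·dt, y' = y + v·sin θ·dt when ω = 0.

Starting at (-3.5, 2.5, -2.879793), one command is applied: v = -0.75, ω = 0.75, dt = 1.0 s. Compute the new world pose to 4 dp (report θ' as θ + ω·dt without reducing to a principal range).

(-2.9110, 2.9356, -2.1298)

θ' = -2.8798 + 0.75·1.0 = -2.1298
R = v/ω = -0.75/0.75 = -1.0000
x' = -3.5 + -1.0000·(sin -2.1298 − sin -2.8798) = -2.9110
y' = 2.5 − -1.0000·(cos -2.1298 − cos -2.8798) = 2.9356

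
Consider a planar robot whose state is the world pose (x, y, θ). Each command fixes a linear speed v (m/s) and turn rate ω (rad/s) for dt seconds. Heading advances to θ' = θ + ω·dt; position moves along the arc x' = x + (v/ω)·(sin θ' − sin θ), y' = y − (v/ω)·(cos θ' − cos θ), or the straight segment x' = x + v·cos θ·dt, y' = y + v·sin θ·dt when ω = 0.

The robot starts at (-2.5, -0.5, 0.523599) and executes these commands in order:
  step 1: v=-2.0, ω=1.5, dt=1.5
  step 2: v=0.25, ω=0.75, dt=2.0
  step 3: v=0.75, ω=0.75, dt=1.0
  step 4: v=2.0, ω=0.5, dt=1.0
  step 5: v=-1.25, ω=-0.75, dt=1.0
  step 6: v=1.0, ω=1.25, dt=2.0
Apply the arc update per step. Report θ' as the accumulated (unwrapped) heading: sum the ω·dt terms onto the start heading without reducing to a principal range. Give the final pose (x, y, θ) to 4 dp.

step 1: θ'=2.7736 (R=-1.3333) → pose (-2.3130, -2.8988, 2.7736)
step 2: θ'=4.2736 (R=0.3333) → pose (-2.7347, -3.0682, 4.2736)
step 3: θ'=5.0236 (R=1.0000) → pose (-2.7814, -3.7992, 5.0236)
step 4: θ'=5.5236 (R=4.0000) → pose (-1.7280, -5.4749, 5.5236)
step 5: θ'=4.7736 (R=1.6667) → pose (-2.2438, -4.3683, 4.7736)
step 6: θ'=7.2736 (R=0.8000) → pose (-0.7763, -4.7580, 7.2736)

(-0.7763, -4.7580, 7.2736)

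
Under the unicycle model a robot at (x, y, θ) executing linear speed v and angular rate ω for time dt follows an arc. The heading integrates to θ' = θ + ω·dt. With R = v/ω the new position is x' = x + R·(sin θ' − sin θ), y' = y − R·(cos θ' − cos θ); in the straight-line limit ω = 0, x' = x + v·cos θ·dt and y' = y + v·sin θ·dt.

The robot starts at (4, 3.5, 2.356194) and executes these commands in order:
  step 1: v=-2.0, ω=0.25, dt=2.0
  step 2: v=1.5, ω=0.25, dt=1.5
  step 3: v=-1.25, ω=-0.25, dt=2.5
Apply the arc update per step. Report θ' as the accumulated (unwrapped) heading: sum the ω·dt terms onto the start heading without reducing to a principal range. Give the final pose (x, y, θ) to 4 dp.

step 1: θ'=2.8562 (R=-8.0000) → pose (7.4045, 1.4805, 2.8562)
step 2: θ'=3.2312 (R=6.0000) → pose (5.1784, 1.6991, 3.2312)
step 3: θ'=2.6062 (R=5.0000) → pose (8.1767, 1.0195, 2.6062)

(8.1767, 1.0195, 2.6062)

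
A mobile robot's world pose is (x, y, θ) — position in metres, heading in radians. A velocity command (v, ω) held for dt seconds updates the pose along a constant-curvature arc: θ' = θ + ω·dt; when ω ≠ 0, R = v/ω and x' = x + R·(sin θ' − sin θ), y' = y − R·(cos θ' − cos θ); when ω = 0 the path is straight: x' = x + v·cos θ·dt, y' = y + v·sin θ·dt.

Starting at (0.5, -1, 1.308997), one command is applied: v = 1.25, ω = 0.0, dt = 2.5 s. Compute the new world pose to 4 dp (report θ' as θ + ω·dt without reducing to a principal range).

(1.3088, 2.0185, 1.3090)

θ' = 1.3090 + 0.0·2.5 = 1.3090
ω = 0 → straight: x' = 0.5 + 1.25·cos(1.3090)·2.5 = 1.3088
y' = -1 + 1.25·sin(1.3090)·2.5 = 2.0185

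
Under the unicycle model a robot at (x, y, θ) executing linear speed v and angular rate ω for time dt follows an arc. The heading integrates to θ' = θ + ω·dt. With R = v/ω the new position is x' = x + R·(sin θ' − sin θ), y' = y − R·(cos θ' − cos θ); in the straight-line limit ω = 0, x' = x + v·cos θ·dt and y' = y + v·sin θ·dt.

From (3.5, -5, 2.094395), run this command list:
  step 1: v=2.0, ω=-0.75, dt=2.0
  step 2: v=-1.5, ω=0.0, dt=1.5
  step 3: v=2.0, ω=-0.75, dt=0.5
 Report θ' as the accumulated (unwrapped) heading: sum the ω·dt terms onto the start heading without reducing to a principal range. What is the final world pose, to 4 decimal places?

step 1: θ'=0.5944 (R=-2.6667) → pose (4.3160, -1.4574, 0.5944)
step 2: θ'=0.5944 (straight) → pose (2.4520, -2.7174, 0.5944)
step 3: θ'=0.2194 (R=-2.6667) → pose (3.3649, -2.3239, 0.2194)

(3.3649, -2.3239, 0.2194)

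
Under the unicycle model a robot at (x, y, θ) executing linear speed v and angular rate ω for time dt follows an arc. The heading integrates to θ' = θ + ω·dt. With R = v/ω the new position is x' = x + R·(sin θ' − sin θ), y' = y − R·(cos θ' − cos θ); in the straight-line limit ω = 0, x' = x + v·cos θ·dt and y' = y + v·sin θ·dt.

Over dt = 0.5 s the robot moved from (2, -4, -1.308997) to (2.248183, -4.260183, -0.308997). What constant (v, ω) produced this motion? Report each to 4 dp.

Δθ = -0.308997 − -1.308997 = 1.000000
ω = Δθ/dt = 1.000000/0.5 = 2.0000
R = −Δy/(cos θ' − cos θ) = 0.3750
v = R·ω = 0.3750·2.0000 = 0.7500

v = 0.7500, ω = 2.0000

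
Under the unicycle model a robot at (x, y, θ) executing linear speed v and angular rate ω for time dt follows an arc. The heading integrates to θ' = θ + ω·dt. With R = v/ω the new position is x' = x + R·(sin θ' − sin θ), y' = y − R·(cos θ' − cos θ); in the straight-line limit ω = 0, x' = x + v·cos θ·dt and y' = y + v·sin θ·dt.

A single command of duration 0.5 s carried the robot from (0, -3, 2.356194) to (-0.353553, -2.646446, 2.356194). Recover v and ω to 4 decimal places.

v = 1.0000, ω = 0.0000

Δθ = 2.356194 − 2.356194 = 0.000000
ω = Δθ/dt = 0.000000/0.5 = 0.0000
ω = 0 → v = (Δx·cos θ + Δy·sin θ)/dt = 1.0000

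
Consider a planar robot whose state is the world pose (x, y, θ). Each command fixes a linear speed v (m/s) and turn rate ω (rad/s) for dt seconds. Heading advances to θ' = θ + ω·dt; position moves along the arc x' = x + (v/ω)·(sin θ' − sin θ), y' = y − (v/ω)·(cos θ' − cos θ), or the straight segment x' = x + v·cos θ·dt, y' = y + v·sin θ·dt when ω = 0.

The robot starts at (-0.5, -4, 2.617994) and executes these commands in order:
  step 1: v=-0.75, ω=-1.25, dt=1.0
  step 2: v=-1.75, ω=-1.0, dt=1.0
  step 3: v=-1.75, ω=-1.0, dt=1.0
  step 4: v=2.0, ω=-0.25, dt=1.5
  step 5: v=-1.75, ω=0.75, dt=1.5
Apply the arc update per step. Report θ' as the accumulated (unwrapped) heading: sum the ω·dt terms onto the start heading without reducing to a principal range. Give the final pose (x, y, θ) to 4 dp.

step 1: θ'=1.3680 (R=0.6000) → pose (-0.2123, -4.6405, 1.3680)
step 2: θ'=0.3680 (R=1.7500) → pose (-1.2969, -5.9208, 0.3680)
step 3: θ'=-0.6320 (R=1.7500) → pose (-2.9603, -5.7000, -0.6320)
step 4: θ'=-1.0070 (R=-8.0000) → pose (-0.9245, -7.8796, -1.0070)
step 5: θ'=0.1180 (R=-2.3333) → pose (-3.1714, -6.8094, 0.1180)

(-3.1714, -6.8094, 0.1180)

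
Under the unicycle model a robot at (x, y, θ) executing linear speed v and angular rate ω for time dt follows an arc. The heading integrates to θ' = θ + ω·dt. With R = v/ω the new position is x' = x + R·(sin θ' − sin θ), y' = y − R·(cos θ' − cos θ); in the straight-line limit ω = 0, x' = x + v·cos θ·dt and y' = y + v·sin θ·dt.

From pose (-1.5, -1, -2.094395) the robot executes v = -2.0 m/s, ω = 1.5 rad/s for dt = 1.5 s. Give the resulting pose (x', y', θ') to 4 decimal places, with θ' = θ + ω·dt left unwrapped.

θ' = -2.0944 + 1.5·1.5 = 0.1556
R = v/ω = -2.0/1.5 = -1.3333
x' = -1.5 + -1.3333·(sin 0.1556 − sin -2.0944) = -2.8613
y' = -1 − -1.3333·(cos 0.1556 − cos -2.0944) = 0.9839

(-2.8613, 0.9839, 0.1556)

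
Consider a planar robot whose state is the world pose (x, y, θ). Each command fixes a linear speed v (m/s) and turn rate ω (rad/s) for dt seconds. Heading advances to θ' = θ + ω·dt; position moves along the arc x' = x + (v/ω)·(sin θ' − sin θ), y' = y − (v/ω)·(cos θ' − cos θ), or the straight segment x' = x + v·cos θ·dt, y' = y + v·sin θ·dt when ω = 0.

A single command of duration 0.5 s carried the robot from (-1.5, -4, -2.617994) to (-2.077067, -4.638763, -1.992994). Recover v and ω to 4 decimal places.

v = 1.7500, ω = 1.2500

Δθ = -1.992994 − -2.617994 = 0.625000
ω = Δθ/dt = 0.625000/0.5 = 1.2500
R = −Δy/(cos θ' − cos θ) = 1.4000
v = R·ω = 1.4000·1.2500 = 1.7500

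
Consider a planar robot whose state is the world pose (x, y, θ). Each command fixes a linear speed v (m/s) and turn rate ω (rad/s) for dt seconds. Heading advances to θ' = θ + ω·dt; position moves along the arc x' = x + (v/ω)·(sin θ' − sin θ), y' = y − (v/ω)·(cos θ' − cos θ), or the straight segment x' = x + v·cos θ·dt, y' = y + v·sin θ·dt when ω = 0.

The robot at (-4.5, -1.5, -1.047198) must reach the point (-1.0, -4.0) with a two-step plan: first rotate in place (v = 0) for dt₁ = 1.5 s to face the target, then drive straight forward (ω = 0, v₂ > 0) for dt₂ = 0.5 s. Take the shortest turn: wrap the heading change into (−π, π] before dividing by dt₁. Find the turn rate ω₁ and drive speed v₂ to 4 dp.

ω₁ = 0.2846, v₂ = 8.6023

heading to target = atan2(-4−-1.5, -1−-4.5) = -0.6202
Δθ = wrap(-0.6202 − -1.0472) = 0.4269; ω₁ = Δθ/dt₁ = 0.2846
distance = √((-1−-4.5)² + (-4−-1.5)²) = 4.3012; v₂ = distance/dt₂ = 8.6023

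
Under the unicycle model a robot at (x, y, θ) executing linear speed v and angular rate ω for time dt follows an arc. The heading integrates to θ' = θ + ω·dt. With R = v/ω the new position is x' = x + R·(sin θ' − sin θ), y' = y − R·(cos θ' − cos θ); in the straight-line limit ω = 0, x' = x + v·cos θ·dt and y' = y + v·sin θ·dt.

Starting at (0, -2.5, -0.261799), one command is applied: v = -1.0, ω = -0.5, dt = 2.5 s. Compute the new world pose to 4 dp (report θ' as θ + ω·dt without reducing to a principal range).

θ' = -0.2618 + -0.5·2.5 = -1.5118
R = v/ω = -1.0/-0.5 = 2.0000
x' = 0 + 2.0000·(sin -1.5118 − sin -0.2618) = -1.4789
y' = -2.5 − 2.0000·(cos -1.5118 − cos -0.2618) = -0.6861

(-1.4789, -0.6861, -1.5118)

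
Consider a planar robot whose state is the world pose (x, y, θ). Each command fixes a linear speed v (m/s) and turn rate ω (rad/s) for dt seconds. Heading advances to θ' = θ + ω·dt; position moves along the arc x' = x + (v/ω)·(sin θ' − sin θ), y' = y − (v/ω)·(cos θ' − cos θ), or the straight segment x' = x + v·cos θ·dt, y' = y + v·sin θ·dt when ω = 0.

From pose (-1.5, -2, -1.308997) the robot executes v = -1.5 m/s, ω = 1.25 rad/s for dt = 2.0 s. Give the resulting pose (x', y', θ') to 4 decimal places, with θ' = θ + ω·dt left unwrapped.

(-3.7736, -1.8657, 1.1910)

θ' = -1.3090 + 1.25·2.0 = 1.1910
R = v/ω = -1.5/1.25 = -1.2000
x' = -1.5 + -1.2000·(sin 1.1910 − sin -1.3090) = -3.7736
y' = -2 − -1.2000·(cos 1.1910 − cos -1.3090) = -1.8657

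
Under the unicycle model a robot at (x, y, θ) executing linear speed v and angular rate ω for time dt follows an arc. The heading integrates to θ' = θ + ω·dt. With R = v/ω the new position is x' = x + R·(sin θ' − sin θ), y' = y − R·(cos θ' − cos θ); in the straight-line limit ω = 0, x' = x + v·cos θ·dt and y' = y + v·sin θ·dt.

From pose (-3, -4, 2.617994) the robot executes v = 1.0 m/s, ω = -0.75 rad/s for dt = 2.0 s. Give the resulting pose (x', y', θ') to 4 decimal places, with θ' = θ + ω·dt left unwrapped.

θ' = 2.6180 + -0.75·2.0 = 1.1180
R = v/ω = 1.0/-0.75 = -1.3333
x' = -3 + -1.3333·(sin 1.1180 − sin 2.6180) = -3.5323
y' = -4 − -1.3333·(cos 1.1180 − cos 2.6180) = -2.2620

(-3.5323, -2.2620, 1.1180)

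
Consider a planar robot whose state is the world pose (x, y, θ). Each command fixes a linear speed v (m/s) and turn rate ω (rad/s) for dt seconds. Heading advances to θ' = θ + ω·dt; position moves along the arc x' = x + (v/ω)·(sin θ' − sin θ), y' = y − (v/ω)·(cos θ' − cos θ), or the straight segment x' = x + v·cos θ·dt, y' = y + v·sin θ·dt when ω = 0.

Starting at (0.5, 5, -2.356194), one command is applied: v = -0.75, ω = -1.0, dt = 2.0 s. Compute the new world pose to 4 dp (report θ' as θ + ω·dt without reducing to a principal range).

θ' = -2.3562 + -1.0·2.0 = -4.3562
R = v/ω = -0.75/-1.0 = 0.7500
x' = 0.5 + 0.7500·(sin -4.3562 − sin -2.3562) = 1.7333
y' = 5 − 0.7500·(cos -4.3562 − cos -2.3562) = 4.7312

(1.7333, 4.7312, -4.3562)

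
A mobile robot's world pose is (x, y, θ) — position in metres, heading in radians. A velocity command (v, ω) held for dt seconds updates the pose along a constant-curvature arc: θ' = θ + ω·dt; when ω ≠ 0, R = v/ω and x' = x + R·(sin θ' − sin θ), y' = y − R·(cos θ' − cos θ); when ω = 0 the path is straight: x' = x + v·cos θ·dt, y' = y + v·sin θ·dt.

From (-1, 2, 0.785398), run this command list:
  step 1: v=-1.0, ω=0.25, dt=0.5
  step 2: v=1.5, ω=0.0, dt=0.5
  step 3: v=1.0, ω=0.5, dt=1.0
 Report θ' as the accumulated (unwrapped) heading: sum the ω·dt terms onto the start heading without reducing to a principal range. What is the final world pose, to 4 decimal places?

(-0.4757, 3.1250, 1.4104)

step 1: θ'=0.9104 (R=-4.0000) → pose (-1.3306, 1.6253, 0.9104)
step 2: θ'=0.9104 (straight) → pose (-0.8705, 2.2176, 0.9104)
step 3: θ'=1.4104 (R=2.0000) → pose (-0.4757, 3.1250, 1.4104)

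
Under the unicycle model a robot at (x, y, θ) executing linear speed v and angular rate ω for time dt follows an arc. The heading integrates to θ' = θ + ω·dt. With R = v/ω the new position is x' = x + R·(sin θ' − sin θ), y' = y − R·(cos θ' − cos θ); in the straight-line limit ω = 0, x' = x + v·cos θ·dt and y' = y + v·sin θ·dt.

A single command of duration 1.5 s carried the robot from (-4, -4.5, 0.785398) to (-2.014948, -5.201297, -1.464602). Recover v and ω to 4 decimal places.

Δθ = -1.464602 − 0.785398 = -2.250000
ω = Δθ/dt = -2.250000/1.5 = -1.5000
R = Δx/(sin θ' − sin θ) = -1.1667
v = R·ω = -1.1667·-1.5000 = 1.7500

v = 1.7500, ω = -1.5000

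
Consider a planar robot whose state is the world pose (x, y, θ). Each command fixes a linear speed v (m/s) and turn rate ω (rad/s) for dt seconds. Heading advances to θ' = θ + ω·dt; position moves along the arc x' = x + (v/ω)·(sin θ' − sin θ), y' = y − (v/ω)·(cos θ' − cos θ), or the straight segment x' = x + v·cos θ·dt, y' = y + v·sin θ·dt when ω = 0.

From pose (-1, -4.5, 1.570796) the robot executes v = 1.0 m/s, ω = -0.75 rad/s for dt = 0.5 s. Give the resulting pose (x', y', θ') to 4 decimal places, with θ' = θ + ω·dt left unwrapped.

(-0.9073, -4.0116, 1.1958)

θ' = 1.5708 + -0.75·0.5 = 1.1958
R = v/ω = 1.0/-0.75 = -1.3333
x' = -1 + -1.3333·(sin 1.1958 − sin 1.5708) = -0.9073
y' = -4.5 − -1.3333·(cos 1.1958 − cos 1.5708) = -4.0116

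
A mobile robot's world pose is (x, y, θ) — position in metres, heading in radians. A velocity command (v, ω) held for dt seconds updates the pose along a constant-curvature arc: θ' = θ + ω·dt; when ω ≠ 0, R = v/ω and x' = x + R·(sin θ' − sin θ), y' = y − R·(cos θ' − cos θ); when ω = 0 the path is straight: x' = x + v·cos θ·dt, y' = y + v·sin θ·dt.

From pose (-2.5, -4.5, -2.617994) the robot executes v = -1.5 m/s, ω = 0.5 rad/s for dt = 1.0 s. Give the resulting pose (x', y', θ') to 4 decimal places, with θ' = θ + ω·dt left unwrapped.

(-1.4380, -3.4628, -2.1180)

θ' = -2.6180 + 0.5·1.0 = -2.1180
R = v/ω = -1.5/0.5 = -3.0000
x' = -2.5 + -3.0000·(sin -2.1180 − sin -2.6180) = -1.4380
y' = -4.5 − -3.0000·(cos -2.1180 − cos -2.6180) = -3.4628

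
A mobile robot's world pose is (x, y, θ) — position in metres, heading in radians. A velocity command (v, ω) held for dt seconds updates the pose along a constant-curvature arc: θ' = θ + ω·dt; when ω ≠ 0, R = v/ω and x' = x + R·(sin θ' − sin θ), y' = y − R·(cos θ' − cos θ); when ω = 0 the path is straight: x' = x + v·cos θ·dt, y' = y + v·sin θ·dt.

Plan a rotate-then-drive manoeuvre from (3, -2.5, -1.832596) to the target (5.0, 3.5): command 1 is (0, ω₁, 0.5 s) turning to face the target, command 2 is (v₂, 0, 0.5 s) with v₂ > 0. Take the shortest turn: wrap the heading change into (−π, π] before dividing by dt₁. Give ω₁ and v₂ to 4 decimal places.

ω₁ = 6.1633, v₂ = 12.6491

heading to target = atan2(3.5−-2.5, 5−3) = 1.2490
Δθ = wrap(1.2490 − -1.8326) = 3.0816; ω₁ = Δθ/dt₁ = 6.1633
distance = √((5−3)² + (3.5−-2.5)²) = 6.3246; v₂ = distance/dt₂ = 12.6491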